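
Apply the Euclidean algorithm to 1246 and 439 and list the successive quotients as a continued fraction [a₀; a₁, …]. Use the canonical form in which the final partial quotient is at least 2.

1246 ÷ 439 → quotient 2, remainder 368
439 ÷ 368 → quotient 1, remainder 71
368 ÷ 71 → quotient 5, remainder 13
71 ÷ 13 → quotient 5, remainder 6
13 ÷ 6 → quotient 2, remainder 1
6 ÷ 1 → quotient 6, remainder 0

[2; 1, 5, 5, 2, 6]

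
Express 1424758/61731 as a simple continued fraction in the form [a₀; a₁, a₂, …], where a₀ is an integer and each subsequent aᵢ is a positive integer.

⌊1424758/61731⌋ = 23, remainder 4945
⌊61731/4945⌋ = 12, remainder 2391
⌊4945/2391⌋ = 2, remainder 163
⌊2391/163⌋ = 14, remainder 109
⌊163/109⌋ = 1, remainder 54
⌊109/54⌋ = 2, remainder 1
⌊54/1⌋ = 54, remainder 0

[23; 12, 2, 14, 1, 2, 54]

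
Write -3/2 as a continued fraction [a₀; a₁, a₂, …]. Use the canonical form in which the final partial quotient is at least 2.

[-2; 2]

-3 ÷ 2 → quotient -2, remainder 1
2 ÷ 1 → quotient 2, remainder 0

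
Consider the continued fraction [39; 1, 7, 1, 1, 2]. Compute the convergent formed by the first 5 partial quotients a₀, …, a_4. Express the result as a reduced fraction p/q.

678/17

Build up convergents one term at a time:
a_0 = 39: 39/1
a_1 = 1: 40/1
a_2 = 7: 319/8
a_3 = 1: 359/9
a_4 = 1: 678/17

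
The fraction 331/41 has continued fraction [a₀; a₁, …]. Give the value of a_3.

Repeatedly divide and take the remainder:
⌊331/41⌋ = 8, remainder 3
⌊41/3⌋ = 13, remainder 2
⌊3/2⌋ = 1, remainder 1
⌊2/1⌋ = 2, remainder 0

2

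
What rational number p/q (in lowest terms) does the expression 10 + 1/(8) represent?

81/8

a_0 = 10: 10/1
a_1 = 8: 81/8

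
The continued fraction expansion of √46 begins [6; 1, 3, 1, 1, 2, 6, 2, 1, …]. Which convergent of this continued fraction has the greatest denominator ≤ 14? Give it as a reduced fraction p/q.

61/9

a_0 = 6: 6/1  (≤ bound)
a_1 = 1: 7/1  (≤ bound)
a_2 = 3: 27/4  (≤ bound)
a_3 = 1: 34/5  (≤ bound)
a_4 = 1: 61/9  (≤ bound)
a_5 = 2: 156/23  (> 14, stop)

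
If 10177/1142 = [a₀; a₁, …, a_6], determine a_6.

10177 = 8·1142 + 1041, so a_0 = 8
1142 = 1·1041 + 101, so a_1 = 1
1041 = 10·101 + 31, so a_2 = 10
101 = 3·31 + 8, so a_3 = 3
31 = 3·8 + 7, so a_4 = 3
8 = 1·7 + 1, so a_5 = 1
7 = 7·1 + 0, so a_6 = 7

7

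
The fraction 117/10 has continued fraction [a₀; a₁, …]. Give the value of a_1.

Apply division with remainder until the remainder is 0:
⌊117/10⌋ = 11, remainder 7
⌊10/7⌋ = 1, remainder 3

1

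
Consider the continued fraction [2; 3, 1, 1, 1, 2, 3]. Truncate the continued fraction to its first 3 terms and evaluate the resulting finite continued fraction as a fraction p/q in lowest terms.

9/4

Compute successive convergents:
a_0 = 2: 2/1
a_1 = 3: 7/3
a_2 = 1: 9/4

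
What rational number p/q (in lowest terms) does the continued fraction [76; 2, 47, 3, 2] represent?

a_0 = 76: 76/1
a_1 = 2: 153/2
a_2 = 47: 7267/95
a_3 = 3: 21954/287
a_4 = 2: 51175/669

51175/669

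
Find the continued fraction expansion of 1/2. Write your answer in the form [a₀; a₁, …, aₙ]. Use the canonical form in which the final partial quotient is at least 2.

[0; 2]

1 = 0·2 + 1, so a_0 = 0
2 = 2·1 + 0, so a_1 = 2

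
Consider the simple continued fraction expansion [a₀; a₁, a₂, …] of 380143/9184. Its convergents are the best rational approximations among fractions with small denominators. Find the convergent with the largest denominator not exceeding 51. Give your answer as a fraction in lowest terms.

952/23

List convergents until the denominator exceeds the bound:
a_0 = 41: 41/1  (≤ bound)
a_1 = 2: 83/2  (≤ bound)
a_2 = 1: 124/3  (≤ bound)
a_3 = 1: 207/5  (≤ bound)
a_4 = 4: 952/23  (≤ bound)
a_5 = 3: 3063/74  (> 51, stop)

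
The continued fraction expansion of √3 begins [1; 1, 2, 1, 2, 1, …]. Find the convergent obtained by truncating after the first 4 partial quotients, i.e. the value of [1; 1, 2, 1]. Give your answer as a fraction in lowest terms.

7/4

Starting at the tail and folding back:
Start with 1.
2 + 1/(1/1) = 2 + 1/1 = 3/1
1 + 1/(3/1) = 1 + 1/3 = 4/3
1 + 1/(4/3) = 1 + 3/4 = 7/4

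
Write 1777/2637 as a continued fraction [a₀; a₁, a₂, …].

[0; 1, 2, 15, 11, 2, 2]

⌊1777/2637⌋ = 0, remainder 1777
⌊2637/1777⌋ = 1, remainder 860
⌊1777/860⌋ = 2, remainder 57
⌊860/57⌋ = 15, remainder 5
⌊57/5⌋ = 11, remainder 2
⌊5/2⌋ = 2, remainder 1
⌊2/1⌋ = 2, remainder 0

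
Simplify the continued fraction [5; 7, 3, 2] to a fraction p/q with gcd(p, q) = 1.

Start with 2.
3 + 1/(2/1) = 3 + 1/2 = 7/2
7 + 1/(7/2) = 7 + 2/7 = 51/7
5 + 1/(51/7) = 5 + 7/51 = 262/51

262/51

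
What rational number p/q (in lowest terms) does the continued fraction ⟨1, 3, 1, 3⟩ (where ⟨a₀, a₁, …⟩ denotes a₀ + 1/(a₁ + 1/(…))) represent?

19/15

Use the convergent recurrence hₖ = aₖ·hₖ₋₁ + hₖ₋₂ (and likewise for the denominators kₖ):
a_0 = 1: 1/1
a_1 = 3: 4/3
a_2 = 1: 5/4
a_3 = 3: 19/15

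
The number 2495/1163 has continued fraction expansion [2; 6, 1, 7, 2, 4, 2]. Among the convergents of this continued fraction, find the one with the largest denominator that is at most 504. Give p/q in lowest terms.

251/117

List convergents until the denominator exceeds the bound:
a_0 = 2: 2/1  (≤ bound)
a_1 = 6: 13/6  (≤ bound)
a_2 = 1: 15/7  (≤ bound)
a_3 = 7: 118/55  (≤ bound)
a_4 = 2: 251/117  (≤ bound)
a_5 = 4: 1122/523  (> 504, stop)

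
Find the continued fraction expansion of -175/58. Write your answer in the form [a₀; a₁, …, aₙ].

-175 = -4·58 + 57, so a_0 = -4
58 = 1·57 + 1, so a_1 = 1
57 = 57·1 + 0, so a_2 = 57

[-4; 1, 57]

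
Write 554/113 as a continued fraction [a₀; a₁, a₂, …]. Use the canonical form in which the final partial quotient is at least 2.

554 = 4·113 + 102, so a_0 = 4
113 = 1·102 + 11, so a_1 = 1
102 = 9·11 + 3, so a_2 = 9
11 = 3·3 + 2, so a_3 = 3
3 = 1·2 + 1, so a_4 = 1
2 = 2·1 + 0, so a_5 = 2

[4; 1, 9, 3, 1, 2]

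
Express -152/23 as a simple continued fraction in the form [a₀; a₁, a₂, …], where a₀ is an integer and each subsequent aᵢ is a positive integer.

[-7; 2, 1, 1, 4]

Repeatedly divide and take the remainder:
⌊-152/23⌋ = -7, remainder 9
⌊23/9⌋ = 2, remainder 5
⌊9/5⌋ = 1, remainder 4
⌊5/4⌋ = 1, remainder 1
⌊4/1⌋ = 4, remainder 0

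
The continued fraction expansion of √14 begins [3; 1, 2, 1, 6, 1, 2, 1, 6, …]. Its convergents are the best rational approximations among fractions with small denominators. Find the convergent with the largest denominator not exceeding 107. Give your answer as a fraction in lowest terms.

333/89

a_0 = 3: 3/1  (≤ bound)
a_1 = 1: 4/1  (≤ bound)
a_2 = 2: 11/3  (≤ bound)
a_3 = 1: 15/4  (≤ bound)
a_4 = 6: 101/27  (≤ bound)
a_5 = 1: 116/31  (≤ bound)
a_6 = 2: 333/89  (≤ bound)
a_7 = 1: 449/120  (> 107, stop)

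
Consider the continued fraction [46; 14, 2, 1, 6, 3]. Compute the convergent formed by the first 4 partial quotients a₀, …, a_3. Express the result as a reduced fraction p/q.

a_0 = 46: 46/1
a_1 = 14: 645/14
a_2 = 2: 1336/29
a_3 = 1: 1981/43

1981/43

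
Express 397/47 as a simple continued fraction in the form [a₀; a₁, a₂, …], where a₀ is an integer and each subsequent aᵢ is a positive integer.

[8; 2, 4, 5]

⌊397/47⌋ = 8, remainder 21
⌊47/21⌋ = 2, remainder 5
⌊21/5⌋ = 4, remainder 1
⌊5/1⌋ = 5, remainder 0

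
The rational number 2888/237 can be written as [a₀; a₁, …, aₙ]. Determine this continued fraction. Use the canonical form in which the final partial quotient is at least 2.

[12; 5, 2, 1, 1, 2, 3]

Run the Euclidean algorithm, recording each quotient:
⌊2888/237⌋ = 12, remainder 44
⌊237/44⌋ = 5, remainder 17
⌊44/17⌋ = 2, remainder 10
⌊17/10⌋ = 1, remainder 7
⌊10/7⌋ = 1, remainder 3
⌊7/3⌋ = 2, remainder 1
⌊3/1⌋ = 3, remainder 0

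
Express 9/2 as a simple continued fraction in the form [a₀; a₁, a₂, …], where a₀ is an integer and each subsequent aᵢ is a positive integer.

⌊9/2⌋ = 4, remainder 1
⌊2/1⌋ = 2, remainder 0

[4; 2]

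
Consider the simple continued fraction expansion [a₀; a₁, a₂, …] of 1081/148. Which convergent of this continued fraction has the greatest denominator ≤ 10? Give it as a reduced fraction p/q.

73/10

a_0 = 7: 7/1  (≤ bound)
a_1 = 3: 22/3  (≤ bound)
a_2 = 3: 73/10  (≤ bound)
a_3 = 2: 168/23  (> 10, stop)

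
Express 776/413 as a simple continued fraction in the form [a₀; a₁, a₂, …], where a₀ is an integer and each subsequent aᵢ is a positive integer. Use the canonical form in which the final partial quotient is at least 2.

Apply division with remainder until the remainder is 0:
⌊776/413⌋ = 1, remainder 363
⌊413/363⌋ = 1, remainder 50
⌊363/50⌋ = 7, remainder 13
⌊50/13⌋ = 3, remainder 11
⌊13/11⌋ = 1, remainder 2
⌊11/2⌋ = 5, remainder 1
⌊2/1⌋ = 2, remainder 0

[1; 1, 7, 3, 1, 5, 2]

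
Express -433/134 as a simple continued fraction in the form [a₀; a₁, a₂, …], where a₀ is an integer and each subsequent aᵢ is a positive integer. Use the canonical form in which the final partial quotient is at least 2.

[-4; 1, 3, 3, 10]

-433 ÷ 134 → quotient -4, remainder 103
134 ÷ 103 → quotient 1, remainder 31
103 ÷ 31 → quotient 3, remainder 10
31 ÷ 10 → quotient 3, remainder 1
10 ÷ 1 → quotient 10, remainder 0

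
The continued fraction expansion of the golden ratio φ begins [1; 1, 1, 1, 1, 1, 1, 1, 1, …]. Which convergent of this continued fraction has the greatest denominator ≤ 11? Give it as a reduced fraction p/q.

13/8

a_0 = 1: 1/1  (≤ bound)
a_1 = 1: 2/1  (≤ bound)
a_2 = 1: 3/2  (≤ bound)
a_3 = 1: 5/3  (≤ bound)
a_4 = 1: 8/5  (≤ bound)
a_5 = 1: 13/8  (≤ bound)
a_6 = 1: 21/13  (> 11, stop)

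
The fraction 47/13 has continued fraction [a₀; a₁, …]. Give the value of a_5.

Run the Euclidean algorithm, recording each quotient:
47 = 3·13 + 8, so a_0 = 3
13 = 1·8 + 5, so a_1 = 1
8 = 1·5 + 3, so a_2 = 1
5 = 1·3 + 2, so a_3 = 1
3 = 1·2 + 1, so a_4 = 1
2 = 2·1 + 0, so a_5 = 2

2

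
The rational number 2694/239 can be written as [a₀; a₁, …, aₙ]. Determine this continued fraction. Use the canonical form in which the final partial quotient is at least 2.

Apply division with remainder until the remainder is 0:
⌊2694/239⌋ = 11, remainder 65
⌊239/65⌋ = 3, remainder 44
⌊65/44⌋ = 1, remainder 21
⌊44/21⌋ = 2, remainder 2
⌊21/2⌋ = 10, remainder 1
⌊2/1⌋ = 2, remainder 0

[11; 3, 1, 2, 10, 2]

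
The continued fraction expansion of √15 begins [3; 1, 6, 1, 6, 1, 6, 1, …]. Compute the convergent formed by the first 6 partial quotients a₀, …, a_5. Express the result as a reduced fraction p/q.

244/63

Start with 1.
6 + 1/(1/1) = 6 + 1/1 = 7/1
1 + 1/(7/1) = 1 + 1/7 = 8/7
6 + 1/(8/7) = 6 + 7/8 = 55/8
1 + 1/(55/8) = 1 + 8/55 = 63/55
3 + 1/(63/55) = 3 + 55/63 = 244/63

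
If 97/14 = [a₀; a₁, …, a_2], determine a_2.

⌊97/14⌋ = 6, remainder 13
⌊14/13⌋ = 1, remainder 1
⌊13/1⌋ = 13, remainder 0

13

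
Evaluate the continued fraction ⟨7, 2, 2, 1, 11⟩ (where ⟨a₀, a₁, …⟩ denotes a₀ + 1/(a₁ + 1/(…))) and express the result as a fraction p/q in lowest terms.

a_0 = 7: 7/1
a_1 = 2: 15/2
a_2 = 2: 37/5
a_3 = 1: 52/7
a_4 = 11: 609/82

609/82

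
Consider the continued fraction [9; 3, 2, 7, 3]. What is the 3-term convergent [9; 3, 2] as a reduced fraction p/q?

65/7

Build up convergents one term at a time:
a_0 = 9: 9/1
a_1 = 3: 28/3
a_2 = 2: 65/7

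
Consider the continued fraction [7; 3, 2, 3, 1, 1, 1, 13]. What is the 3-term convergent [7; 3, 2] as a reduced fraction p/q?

Start with 2.
3 + 1/(2/1) = 3 + 1/2 = 7/2
7 + 1/(7/2) = 7 + 2/7 = 51/7

51/7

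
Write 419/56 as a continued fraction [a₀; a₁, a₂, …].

[7; 2, 13, 2]

419 ÷ 56 → quotient 7, remainder 27
56 ÷ 27 → quotient 2, remainder 2
27 ÷ 2 → quotient 13, remainder 1
2 ÷ 1 → quotient 2, remainder 0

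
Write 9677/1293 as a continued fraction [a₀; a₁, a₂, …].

[7; 2, 15, 3, 1, 2, 1, 2]

Run the Euclidean algorithm, recording each quotient:
9677 ÷ 1293 → quotient 7, remainder 626
1293 ÷ 626 → quotient 2, remainder 41
626 ÷ 41 → quotient 15, remainder 11
41 ÷ 11 → quotient 3, remainder 8
11 ÷ 8 → quotient 1, remainder 3
8 ÷ 3 → quotient 2, remainder 2
3 ÷ 2 → quotient 1, remainder 1
2 ÷ 1 → quotient 2, remainder 0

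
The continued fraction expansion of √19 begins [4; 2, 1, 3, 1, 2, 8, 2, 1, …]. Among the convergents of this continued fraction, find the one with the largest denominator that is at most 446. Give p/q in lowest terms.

List convergents until the denominator exceeds the bound:
a_0 = 4: 4/1  (≤ bound)
a_1 = 2: 9/2  (≤ bound)
a_2 = 1: 13/3  (≤ bound)
a_3 = 3: 48/11  (≤ bound)
a_4 = 1: 61/14  (≤ bound)
a_5 = 2: 170/39  (≤ bound)
a_6 = 8: 1421/326  (≤ bound)
a_7 = 2: 3012/691  (> 446, stop)

1421/326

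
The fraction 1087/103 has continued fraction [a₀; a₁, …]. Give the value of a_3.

1087 ÷ 103 → quotient 10, remainder 57
103 ÷ 57 → quotient 1, remainder 46
57 ÷ 46 → quotient 1, remainder 11
46 ÷ 11 → quotient 4, remainder 2

4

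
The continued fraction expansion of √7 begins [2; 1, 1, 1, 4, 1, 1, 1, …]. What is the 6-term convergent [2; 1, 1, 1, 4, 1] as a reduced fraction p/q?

45/17

a_0 = 2: 2/1
a_1 = 1: 3/1
a_2 = 1: 5/2
a_3 = 1: 8/3
a_4 = 4: 37/14
a_5 = 1: 45/17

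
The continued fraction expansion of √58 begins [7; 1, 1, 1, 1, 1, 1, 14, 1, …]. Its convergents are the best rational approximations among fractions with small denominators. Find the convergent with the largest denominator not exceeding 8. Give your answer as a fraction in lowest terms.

61/8

List convergents until the denominator exceeds the bound:
a_0 = 7: 7/1  (≤ bound)
a_1 = 1: 8/1  (≤ bound)
a_2 = 1: 15/2  (≤ bound)
a_3 = 1: 23/3  (≤ bound)
a_4 = 1: 38/5  (≤ bound)
a_5 = 1: 61/8  (≤ bound)
a_6 = 1: 99/13  (> 8, stop)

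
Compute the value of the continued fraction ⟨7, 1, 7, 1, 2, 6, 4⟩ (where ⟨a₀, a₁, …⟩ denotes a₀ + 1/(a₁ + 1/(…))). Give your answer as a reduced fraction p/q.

5409/686

a_0 = 7: 7/1
a_1 = 1: 8/1
a_2 = 7: 63/8
a_3 = 1: 71/9
a_4 = 2: 205/26
a_5 = 6: 1301/165
a_6 = 4: 5409/686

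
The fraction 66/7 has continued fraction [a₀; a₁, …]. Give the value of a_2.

3

Apply division with remainder until the remainder is 0:
66 = 9·7 + 3, so a_0 = 9
7 = 2·3 + 1, so a_1 = 2
3 = 3·1 + 0, so a_2 = 3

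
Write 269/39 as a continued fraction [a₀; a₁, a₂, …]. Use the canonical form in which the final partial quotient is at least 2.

[6; 1, 8, 1, 3]

269 = 6·39 + 35, so a_0 = 6
39 = 1·35 + 4, so a_1 = 1
35 = 8·4 + 3, so a_2 = 8
4 = 1·3 + 1, so a_3 = 1
3 = 3·1 + 0, so a_4 = 3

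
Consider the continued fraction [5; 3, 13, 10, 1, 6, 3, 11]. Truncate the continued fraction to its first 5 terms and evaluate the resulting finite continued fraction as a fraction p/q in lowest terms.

2359/443

Compute successive convergents:
a_0 = 5: 5/1
a_1 = 3: 16/3
a_2 = 13: 213/40
a_3 = 10: 2146/403
a_4 = 1: 2359/443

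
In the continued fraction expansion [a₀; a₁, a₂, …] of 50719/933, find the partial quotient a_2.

1

Run the Euclidean algorithm, recording each quotient:
50719 ÷ 933 → quotient 54, remainder 337
933 ÷ 337 → quotient 2, remainder 259
337 ÷ 259 → quotient 1, remainder 78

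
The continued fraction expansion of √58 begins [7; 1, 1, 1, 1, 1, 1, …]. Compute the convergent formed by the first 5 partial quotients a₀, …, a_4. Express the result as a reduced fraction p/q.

38/5

Start with 1.
1 + 1/(1/1) = 1 + 1/1 = 2/1
1 + 1/(2/1) = 1 + 1/2 = 3/2
1 + 1/(3/2) = 1 + 2/3 = 5/3
7 + 1/(5/3) = 7 + 3/5 = 38/5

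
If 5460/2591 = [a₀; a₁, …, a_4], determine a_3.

⌊5460/2591⌋ = 2, remainder 278
⌊2591/278⌋ = 9, remainder 89
⌊278/89⌋ = 3, remainder 11
⌊89/11⌋ = 8, remainder 1

8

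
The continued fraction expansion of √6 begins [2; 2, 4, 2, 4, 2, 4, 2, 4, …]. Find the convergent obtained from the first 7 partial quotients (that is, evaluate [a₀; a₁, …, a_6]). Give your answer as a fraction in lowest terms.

2158/881

Start with 4.
2 + 1/(4/1) = 2 + 1/4 = 9/4
4 + 1/(9/4) = 4 + 4/9 = 40/9
2 + 1/(40/9) = 2 + 9/40 = 89/40
4 + 1/(89/40) = 4 + 40/89 = 396/89
2 + 1/(396/89) = 2 + 89/396 = 881/396
2 + 1/(881/396) = 2 + 396/881 = 2158/881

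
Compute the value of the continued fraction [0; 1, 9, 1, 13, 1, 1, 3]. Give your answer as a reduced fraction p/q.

1013/1115

Start with 3.
1 + 1/(3/1) = 1 + 1/3 = 4/3
1 + 1/(4/3) = 1 + 3/4 = 7/4
13 + 1/(7/4) = 13 + 4/7 = 95/7
1 + 1/(95/7) = 1 + 7/95 = 102/95
9 + 1/(102/95) = 9 + 95/102 = 1013/102
1 + 1/(1013/102) = 1 + 102/1013 = 1115/1013
0 + 1/(1115/1013) = 0 + 1013/1115 = 1013/1115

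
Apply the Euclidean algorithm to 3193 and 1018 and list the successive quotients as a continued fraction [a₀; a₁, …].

Run the Euclidean algorithm, recording each quotient:
3193 ÷ 1018 → quotient 3, remainder 139
1018 ÷ 139 → quotient 7, remainder 45
139 ÷ 45 → quotient 3, remainder 4
45 ÷ 4 → quotient 11, remainder 1
4 ÷ 1 → quotient 4, remainder 0

[3; 7, 3, 11, 4]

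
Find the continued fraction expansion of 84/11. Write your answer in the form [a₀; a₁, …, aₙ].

[7; 1, 1, 1, 3]

84 ÷ 11 → quotient 7, remainder 7
11 ÷ 7 → quotient 1, remainder 4
7 ÷ 4 → quotient 1, remainder 3
4 ÷ 3 → quotient 1, remainder 1
3 ÷ 1 → quotient 3, remainder 0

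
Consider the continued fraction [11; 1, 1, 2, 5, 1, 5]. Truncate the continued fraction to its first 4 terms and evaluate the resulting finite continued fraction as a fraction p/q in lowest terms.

58/5

Start with 2.
1 + 1/(2/1) = 1 + 1/2 = 3/2
1 + 1/(3/2) = 1 + 2/3 = 5/3
11 + 1/(5/3) = 11 + 3/5 = 58/5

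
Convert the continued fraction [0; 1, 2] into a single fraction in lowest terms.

Starting at the tail and folding back:
Start with 2.
1 + 1/(2/1) = 1 + 1/2 = 3/2
0 + 1/(3/2) = 0 + 2/3 = 2/3

2/3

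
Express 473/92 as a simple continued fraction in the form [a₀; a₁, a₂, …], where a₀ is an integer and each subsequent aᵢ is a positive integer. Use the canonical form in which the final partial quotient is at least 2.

[5; 7, 13]

Repeatedly divide and take the remainder:
473 ÷ 92 → quotient 5, remainder 13
92 ÷ 13 → quotient 7, remainder 1
13 ÷ 1 → quotient 13, remainder 0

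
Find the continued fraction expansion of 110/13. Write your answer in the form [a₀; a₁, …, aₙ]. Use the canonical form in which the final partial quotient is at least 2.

110 ÷ 13 → quotient 8, remainder 6
13 ÷ 6 → quotient 2, remainder 1
6 ÷ 1 → quotient 6, remainder 0

[8; 2, 6]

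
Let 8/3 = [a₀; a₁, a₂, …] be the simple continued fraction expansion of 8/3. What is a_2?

2

8 = 2·3 + 2, so a_0 = 2
3 = 1·2 + 1, so a_1 = 1
2 = 2·1 + 0, so a_2 = 2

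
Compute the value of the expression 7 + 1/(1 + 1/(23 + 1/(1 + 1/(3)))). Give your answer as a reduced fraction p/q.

Work from the innermost term outward:
Start with 3.
1 + 1/(3/1) = 1 + 1/3 = 4/3
23 + 1/(4/3) = 23 + 3/4 = 95/4
1 + 1/(95/4) = 1 + 4/95 = 99/95
7 + 1/(99/95) = 7 + 95/99 = 788/99

788/99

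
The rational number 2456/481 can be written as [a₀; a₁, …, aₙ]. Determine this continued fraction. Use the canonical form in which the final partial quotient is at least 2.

[5; 9, 2, 3, 7]

2456 = 5·481 + 51, so a_0 = 5
481 = 9·51 + 22, so a_1 = 9
51 = 2·22 + 7, so a_2 = 2
22 = 3·7 + 1, so a_3 = 3
7 = 7·1 + 0, so a_4 = 7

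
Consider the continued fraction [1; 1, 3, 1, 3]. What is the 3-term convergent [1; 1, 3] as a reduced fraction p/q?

a_0 = 1: 1/1
a_1 = 1: 2/1
a_2 = 3: 7/4

7/4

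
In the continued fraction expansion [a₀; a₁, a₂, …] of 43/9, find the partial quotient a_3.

2

43 ÷ 9 → quotient 4, remainder 7
9 ÷ 7 → quotient 1, remainder 2
7 ÷ 2 → quotient 3, remainder 1
2 ÷ 1 → quotient 2, remainder 0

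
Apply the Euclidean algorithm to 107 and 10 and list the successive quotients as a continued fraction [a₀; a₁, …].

107 ÷ 10 → quotient 10, remainder 7
10 ÷ 7 → quotient 1, remainder 3
7 ÷ 3 → quotient 2, remainder 1
3 ÷ 1 → quotient 3, remainder 0

[10; 1, 2, 3]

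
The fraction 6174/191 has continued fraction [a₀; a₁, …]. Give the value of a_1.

3

6174 = 32·191 + 62, so a_0 = 32
191 = 3·62 + 5, so a_1 = 3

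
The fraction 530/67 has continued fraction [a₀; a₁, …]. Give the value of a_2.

10

530 ÷ 67 → quotient 7, remainder 61
67 ÷ 61 → quotient 1, remainder 6
61 ÷ 6 → quotient 10, remainder 1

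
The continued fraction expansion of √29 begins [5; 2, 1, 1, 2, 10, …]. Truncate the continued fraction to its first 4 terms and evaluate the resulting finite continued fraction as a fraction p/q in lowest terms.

27/5

Use the convergent recurrence hₖ = aₖ·hₖ₋₁ + hₖ₋₂ (and likewise for the denominators kₖ):
a_0 = 5: 5/1
a_1 = 2: 11/2
a_2 = 1: 16/3
a_3 = 1: 27/5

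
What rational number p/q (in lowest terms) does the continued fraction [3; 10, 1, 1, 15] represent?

1009/326

a_0 = 3: 3/1
a_1 = 10: 31/10
a_2 = 1: 34/11
a_3 = 1: 65/21
a_4 = 15: 1009/326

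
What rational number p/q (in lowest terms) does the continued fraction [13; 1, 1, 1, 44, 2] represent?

3703/271

a_0 = 13: 13/1
a_1 = 1: 14/1
a_2 = 1: 27/2
a_3 = 1: 41/3
a_4 = 44: 1831/134
a_5 = 2: 3703/271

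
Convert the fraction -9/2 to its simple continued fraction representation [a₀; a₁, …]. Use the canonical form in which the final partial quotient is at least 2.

[-5; 2]

Repeatedly divide and take the remainder:
⌊-9/2⌋ = -5, remainder 1
⌊2/1⌋ = 2, remainder 0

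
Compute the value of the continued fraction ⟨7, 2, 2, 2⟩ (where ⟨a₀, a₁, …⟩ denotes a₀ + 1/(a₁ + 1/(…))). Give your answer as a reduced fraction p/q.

Start with 2.
2 + 1/(2/1) = 2 + 1/2 = 5/2
2 + 1/(5/2) = 2 + 2/5 = 12/5
7 + 1/(12/5) = 7 + 5/12 = 89/12

89/12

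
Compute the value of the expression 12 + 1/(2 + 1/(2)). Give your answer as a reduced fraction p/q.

62/5

Compute successive convergents:
a_0 = 12: 12/1
a_1 = 2: 25/2
a_2 = 2: 62/5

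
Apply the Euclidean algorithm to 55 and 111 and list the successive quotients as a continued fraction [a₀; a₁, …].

[0; 2, 55]

⌊55/111⌋ = 0, remainder 55
⌊111/55⌋ = 2, remainder 1
⌊55/1⌋ = 55, remainder 0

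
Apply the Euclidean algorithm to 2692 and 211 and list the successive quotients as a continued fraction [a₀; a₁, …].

2692 ÷ 211 → quotient 12, remainder 160
211 ÷ 160 → quotient 1, remainder 51
160 ÷ 51 → quotient 3, remainder 7
51 ÷ 7 → quotient 7, remainder 2
7 ÷ 2 → quotient 3, remainder 1
2 ÷ 1 → quotient 2, remainder 0

[12; 1, 3, 7, 3, 2]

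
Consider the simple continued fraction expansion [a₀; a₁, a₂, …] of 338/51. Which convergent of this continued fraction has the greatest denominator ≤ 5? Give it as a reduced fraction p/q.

List convergents until the denominator exceeds the bound:
a_0 = 6: 6/1  (≤ bound)
a_1 = 1: 7/1  (≤ bound)
a_2 = 1: 13/2  (≤ bound)
a_3 = 1: 20/3  (≤ bound)
a_4 = 2: 53/8  (> 5, stop)

20/3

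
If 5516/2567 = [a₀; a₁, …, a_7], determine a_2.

Run the Euclidean algorithm, recording each quotient:
5516 = 2·2567 + 382, so a_0 = 2
2567 = 6·382 + 275, so a_1 = 6
382 = 1·275 + 107, so a_2 = 1

1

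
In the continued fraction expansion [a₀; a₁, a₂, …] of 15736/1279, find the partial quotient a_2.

15736 = 12·1279 + 388, so a_0 = 12
1279 = 3·388 + 115, so a_1 = 3
388 = 3·115 + 43, so a_2 = 3

3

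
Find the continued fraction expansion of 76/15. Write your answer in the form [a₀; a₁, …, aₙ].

Apply division with remainder until the remainder is 0:
76 ÷ 15 → quotient 5, remainder 1
15 ÷ 1 → quotient 15, remainder 0

[5; 15]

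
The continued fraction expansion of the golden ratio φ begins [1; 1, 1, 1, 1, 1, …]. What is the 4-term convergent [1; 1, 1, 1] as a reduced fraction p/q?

Collapse the nested fraction from the inside out:
Start with 1.
1 + 1/(1/1) = 1 + 1/1 = 2/1
1 + 1/(2/1) = 1 + 1/2 = 3/2
1 + 1/(3/2) = 1 + 2/3 = 5/3

5/3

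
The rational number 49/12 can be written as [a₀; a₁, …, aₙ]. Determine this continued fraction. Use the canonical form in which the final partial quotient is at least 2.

49 ÷ 12 → quotient 4, remainder 1
12 ÷ 1 → quotient 12, remainder 0

[4; 12]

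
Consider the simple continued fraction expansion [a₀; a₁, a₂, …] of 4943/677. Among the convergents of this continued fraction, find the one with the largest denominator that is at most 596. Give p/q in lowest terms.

a_0 = 7: 7/1  (≤ bound)
a_1 = 3: 22/3  (≤ bound)
a_2 = 3: 73/10  (≤ bound)
a_3 = 7: 533/73  (≤ bound)
a_4 = 4: 2205/302  (≤ bound)
a_5 = 2: 4943/677  (> 596, stop)

2205/302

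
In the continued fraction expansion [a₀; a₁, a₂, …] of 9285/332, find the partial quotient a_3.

9285 ÷ 332 → quotient 27, remainder 321
332 ÷ 321 → quotient 1, remainder 11
321 ÷ 11 → quotient 29, remainder 2
11 ÷ 2 → quotient 5, remainder 1

5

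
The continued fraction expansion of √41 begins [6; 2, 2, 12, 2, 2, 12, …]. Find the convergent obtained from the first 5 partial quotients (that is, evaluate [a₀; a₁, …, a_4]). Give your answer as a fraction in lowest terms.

826/129

Collapse the nested fraction from the inside out:
Start with 2.
12 + 1/(2/1) = 12 + 1/2 = 25/2
2 + 1/(25/2) = 2 + 2/25 = 52/25
2 + 1/(52/25) = 2 + 25/52 = 129/52
6 + 1/(129/52) = 6 + 52/129 = 826/129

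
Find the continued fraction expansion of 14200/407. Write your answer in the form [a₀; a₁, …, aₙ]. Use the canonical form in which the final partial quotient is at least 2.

14200 ÷ 407 → quotient 34, remainder 362
407 ÷ 362 → quotient 1, remainder 45
362 ÷ 45 → quotient 8, remainder 2
45 ÷ 2 → quotient 22, remainder 1
2 ÷ 1 → quotient 2, remainder 0

[34; 1, 8, 22, 2]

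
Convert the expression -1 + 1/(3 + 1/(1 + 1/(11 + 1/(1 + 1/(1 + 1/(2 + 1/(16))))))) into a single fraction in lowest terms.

Work from the innermost term outward:
Start with 16.
2 + 1/(16/1) = 2 + 1/16 = 33/16
1 + 1/(33/16) = 1 + 16/33 = 49/33
1 + 1/(49/33) = 1 + 33/49 = 82/49
11 + 1/(82/49) = 11 + 49/82 = 951/82
1 + 1/(951/82) = 1 + 82/951 = 1033/951
3 + 1/(1033/951) = 3 + 951/1033 = 4050/1033
-1 + 1/(4050/1033) = -1 + 1033/4050 = -3017/4050

-3017/4050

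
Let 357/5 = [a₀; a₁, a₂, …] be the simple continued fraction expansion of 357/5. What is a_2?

2

357 = 71·5 + 2, so a_0 = 71
5 = 2·2 + 1, so a_1 = 2
2 = 2·1 + 0, so a_2 = 2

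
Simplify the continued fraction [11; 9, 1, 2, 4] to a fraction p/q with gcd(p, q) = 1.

1399/126

Start with 4.
2 + 1/(4/1) = 2 + 1/4 = 9/4
1 + 1/(9/4) = 1 + 4/9 = 13/9
9 + 1/(13/9) = 9 + 9/13 = 126/13
11 + 1/(126/13) = 11 + 13/126 = 1399/126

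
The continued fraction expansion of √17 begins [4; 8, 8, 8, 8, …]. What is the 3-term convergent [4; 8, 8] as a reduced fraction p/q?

Compute successive convergents:
a_0 = 4: 4/1
a_1 = 8: 33/8
a_2 = 8: 268/65

268/65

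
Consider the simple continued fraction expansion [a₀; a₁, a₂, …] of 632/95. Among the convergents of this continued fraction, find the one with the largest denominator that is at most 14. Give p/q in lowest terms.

20/3

List convergents until the denominator exceeds the bound:
a_0 = 6: 6/1  (≤ bound)
a_1 = 1: 7/1  (≤ bound)
a_2 = 1: 13/2  (≤ bound)
a_3 = 1: 20/3  (≤ bound)
a_4 = 7: 153/23  (> 14, stop)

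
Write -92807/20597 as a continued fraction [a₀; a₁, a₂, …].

Run the Euclidean algorithm, recording each quotient:
⌊-92807/20597⌋ = -5, remainder 10178
⌊20597/10178⌋ = 2, remainder 241
⌊10178/241⌋ = 42, remainder 56
⌊241/56⌋ = 4, remainder 17
⌊56/17⌋ = 3, remainder 5
⌊17/5⌋ = 3, remainder 2
⌊5/2⌋ = 2, remainder 1
⌊2/1⌋ = 2, remainder 0

[-5; 2, 42, 4, 3, 3, 2, 2]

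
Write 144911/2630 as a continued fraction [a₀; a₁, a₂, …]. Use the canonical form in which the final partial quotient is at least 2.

[55; 10, 13, 20]

144911 ÷ 2630 → quotient 55, remainder 261
2630 ÷ 261 → quotient 10, remainder 20
261 ÷ 20 → quotient 13, remainder 1
20 ÷ 1 → quotient 20, remainder 0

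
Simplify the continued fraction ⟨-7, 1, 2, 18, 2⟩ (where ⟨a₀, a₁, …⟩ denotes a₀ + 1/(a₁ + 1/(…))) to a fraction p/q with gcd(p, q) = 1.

-715/113

Starting at the tail and folding back:
Start with 2.
18 + 1/(2/1) = 18 + 1/2 = 37/2
2 + 1/(37/2) = 2 + 2/37 = 76/37
1 + 1/(76/37) = 1 + 37/76 = 113/76
-7 + 1/(113/76) = -7 + 76/113 = -715/113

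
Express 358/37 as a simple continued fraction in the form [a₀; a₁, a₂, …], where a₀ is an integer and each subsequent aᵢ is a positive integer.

Apply division with remainder until the remainder is 0:
358 = 9·37 + 25, so a_0 = 9
37 = 1·25 + 12, so a_1 = 1
25 = 2·12 + 1, so a_2 = 2
12 = 12·1 + 0, so a_3 = 12

[9; 1, 2, 12]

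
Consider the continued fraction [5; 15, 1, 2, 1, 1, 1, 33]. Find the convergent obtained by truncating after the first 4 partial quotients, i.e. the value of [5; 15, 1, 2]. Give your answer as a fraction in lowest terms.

Starting at the tail and folding back:
Start with 2.
1 + 1/(2/1) = 1 + 1/2 = 3/2
15 + 1/(3/2) = 15 + 2/3 = 47/3
5 + 1/(47/3) = 5 + 3/47 = 238/47

238/47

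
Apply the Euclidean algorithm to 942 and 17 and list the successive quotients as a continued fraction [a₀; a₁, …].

[55; 2, 2, 3]

Run the Euclidean algorithm, recording each quotient:
⌊942/17⌋ = 55, remainder 7
⌊17/7⌋ = 2, remainder 3
⌊7/3⌋ = 2, remainder 1
⌊3/1⌋ = 3, remainder 0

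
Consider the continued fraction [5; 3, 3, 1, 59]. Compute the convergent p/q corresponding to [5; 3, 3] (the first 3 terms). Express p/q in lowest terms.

53/10

Build up convergents one term at a time:
a_0 = 5: 5/1
a_1 = 3: 16/3
a_2 = 3: 53/10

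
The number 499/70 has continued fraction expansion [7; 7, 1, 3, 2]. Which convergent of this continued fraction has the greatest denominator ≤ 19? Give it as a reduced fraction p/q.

57/8

a_0 = 7: 7/1  (≤ bound)
a_1 = 7: 50/7  (≤ bound)
a_2 = 1: 57/8  (≤ bound)
a_3 = 3: 221/31  (> 19, stop)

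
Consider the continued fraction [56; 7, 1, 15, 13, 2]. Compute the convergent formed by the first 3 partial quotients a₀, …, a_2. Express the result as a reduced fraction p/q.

449/8

a_0 = 56: 56/1
a_1 = 7: 393/7
a_2 = 1: 449/8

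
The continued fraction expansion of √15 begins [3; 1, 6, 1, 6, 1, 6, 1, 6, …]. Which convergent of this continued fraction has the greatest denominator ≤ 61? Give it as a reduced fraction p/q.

List convergents until the denominator exceeds the bound:
a_0 = 3: 3/1  (≤ bound)
a_1 = 1: 4/1  (≤ bound)
a_2 = 6: 27/7  (≤ bound)
a_3 = 1: 31/8  (≤ bound)
a_4 = 6: 213/55  (≤ bound)
a_5 = 1: 244/63  (> 61, stop)

213/55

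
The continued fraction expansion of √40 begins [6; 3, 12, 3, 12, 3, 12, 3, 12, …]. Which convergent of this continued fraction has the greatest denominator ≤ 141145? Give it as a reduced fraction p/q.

337434/53353

a_0 = 6: 6/1  (≤ bound)
a_1 = 3: 19/3  (≤ bound)
a_2 = 12: 234/37  (≤ bound)
a_3 = 3: 721/114  (≤ bound)
a_4 = 12: 8886/1405  (≤ bound)
a_5 = 3: 27379/4329  (≤ bound)
a_6 = 12: 337434/53353  (≤ bound)
a_7 = 3: 1039681/164388  (> 141145, stop)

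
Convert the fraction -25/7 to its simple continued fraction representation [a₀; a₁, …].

[-4; 2, 3]

-25 = -4·7 + 3, so a_0 = -4
7 = 2·3 + 1, so a_1 = 2
3 = 3·1 + 0, so a_2 = 3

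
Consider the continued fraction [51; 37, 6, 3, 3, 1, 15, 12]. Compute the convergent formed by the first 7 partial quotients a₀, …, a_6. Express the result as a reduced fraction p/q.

Use the convergent recurrence hₖ = aₖ·hₖ₋₁ + hₖ₋₂ (and likewise for the denominators kₖ):
a_0 = 51: 51/1
a_1 = 37: 1888/37
a_2 = 6: 11379/223
a_3 = 3: 36025/706
a_4 = 3: 119454/2341
a_5 = 1: 155479/3047
a_6 = 15: 2451639/48046

2451639/48046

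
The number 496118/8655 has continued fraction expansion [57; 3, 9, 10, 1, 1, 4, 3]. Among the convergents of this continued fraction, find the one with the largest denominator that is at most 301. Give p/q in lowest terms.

16222/283

a_0 = 57: 57/1  (≤ bound)
a_1 = 3: 172/3  (≤ bound)
a_2 = 9: 1605/28  (≤ bound)
a_3 = 10: 16222/283  (≤ bound)
a_4 = 1: 17827/311  (> 301, stop)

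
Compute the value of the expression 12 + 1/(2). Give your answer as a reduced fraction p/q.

Compute successive convergents:
a_0 = 12: 12/1
a_1 = 2: 25/2

25/2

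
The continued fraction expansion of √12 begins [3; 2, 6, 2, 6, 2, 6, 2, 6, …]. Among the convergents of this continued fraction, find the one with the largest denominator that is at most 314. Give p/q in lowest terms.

a_0 = 3: 3/1  (≤ bound)
a_1 = 2: 7/2  (≤ bound)
a_2 = 6: 45/13  (≤ bound)
a_3 = 2: 97/28  (≤ bound)
a_4 = 6: 627/181  (≤ bound)
a_5 = 2: 1351/390  (> 314, stop)

627/181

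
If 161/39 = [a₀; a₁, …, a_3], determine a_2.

1

⌊161/39⌋ = 4, remainder 5
⌊39/5⌋ = 7, remainder 4
⌊5/4⌋ = 1, remainder 1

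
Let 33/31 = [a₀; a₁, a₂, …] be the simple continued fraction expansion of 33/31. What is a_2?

2

Apply division with remainder until the remainder is 0:
⌊33/31⌋ = 1, remainder 2
⌊31/2⌋ = 15, remainder 1
⌊2/1⌋ = 2, remainder 0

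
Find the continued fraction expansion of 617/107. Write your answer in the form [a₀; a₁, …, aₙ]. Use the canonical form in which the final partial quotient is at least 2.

⌊617/107⌋ = 5, remainder 82
⌊107/82⌋ = 1, remainder 25
⌊82/25⌋ = 3, remainder 7
⌊25/7⌋ = 3, remainder 4
⌊7/4⌋ = 1, remainder 3
⌊4/3⌋ = 1, remainder 1
⌊3/1⌋ = 3, remainder 0

[5; 1, 3, 3, 1, 1, 3]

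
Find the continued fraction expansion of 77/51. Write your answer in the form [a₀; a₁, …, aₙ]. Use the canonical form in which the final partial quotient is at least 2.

Run the Euclidean algorithm, recording each quotient:
77 = 1·51 + 26, so a_0 = 1
51 = 1·26 + 25, so a_1 = 1
26 = 1·25 + 1, so a_2 = 1
25 = 25·1 + 0, so a_3 = 25

[1; 1, 1, 25]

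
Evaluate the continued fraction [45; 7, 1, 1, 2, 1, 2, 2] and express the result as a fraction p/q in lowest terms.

Work from the innermost term outward:
Start with 2.
2 + 1/(2/1) = 2 + 1/2 = 5/2
1 + 1/(5/2) = 1 + 2/5 = 7/5
2 + 1/(7/5) = 2 + 5/7 = 19/7
1 + 1/(19/7) = 1 + 7/19 = 26/19
1 + 1/(26/19) = 1 + 19/26 = 45/26
7 + 1/(45/26) = 7 + 26/45 = 341/45
45 + 1/(341/45) = 45 + 45/341 = 15390/341

15390/341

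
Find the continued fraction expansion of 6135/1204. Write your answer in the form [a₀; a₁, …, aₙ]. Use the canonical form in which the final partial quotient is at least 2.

[5; 10, 2, 7, 1, 2, 2]

6135 ÷ 1204 → quotient 5, remainder 115
1204 ÷ 115 → quotient 10, remainder 54
115 ÷ 54 → quotient 2, remainder 7
54 ÷ 7 → quotient 7, remainder 5
7 ÷ 5 → quotient 1, remainder 2
5 ÷ 2 → quotient 2, remainder 1
2 ÷ 1 → quotient 2, remainder 0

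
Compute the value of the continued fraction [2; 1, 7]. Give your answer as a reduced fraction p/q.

23/8

Work from the innermost term outward:
Start with 7.
1 + 1/(7/1) = 1 + 1/7 = 8/7
2 + 1/(8/7) = 2 + 7/8 = 23/8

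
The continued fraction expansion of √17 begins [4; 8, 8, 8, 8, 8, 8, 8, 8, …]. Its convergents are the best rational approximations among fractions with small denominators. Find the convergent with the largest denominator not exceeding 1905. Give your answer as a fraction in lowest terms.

List convergents until the denominator exceeds the bound:
a_0 = 4: 4/1  (≤ bound)
a_1 = 8: 33/8  (≤ bound)
a_2 = 8: 268/65  (≤ bound)
a_3 = 8: 2177/528  (≤ bound)
a_4 = 8: 17684/4289  (> 1905, stop)

2177/528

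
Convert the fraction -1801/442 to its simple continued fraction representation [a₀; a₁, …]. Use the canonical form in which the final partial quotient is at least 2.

-1801 ÷ 442 → quotient -5, remainder 409
442 ÷ 409 → quotient 1, remainder 33
409 ÷ 33 → quotient 12, remainder 13
33 ÷ 13 → quotient 2, remainder 7
13 ÷ 7 → quotient 1, remainder 6
7 ÷ 6 → quotient 1, remainder 1
6 ÷ 1 → quotient 6, remainder 0

[-5; 1, 12, 2, 1, 1, 6]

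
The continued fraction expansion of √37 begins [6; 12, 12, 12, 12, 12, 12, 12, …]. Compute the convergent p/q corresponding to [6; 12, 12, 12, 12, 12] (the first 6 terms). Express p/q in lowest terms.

Collapse the nested fraction from the inside out:
Start with 12.
12 + 1/(12/1) = 12 + 1/12 = 145/12
12 + 1/(145/12) = 12 + 12/145 = 1752/145
12 + 1/(1752/145) = 12 + 145/1752 = 21169/1752
12 + 1/(21169/1752) = 12 + 1752/21169 = 255780/21169
6 + 1/(255780/21169) = 6 + 21169/255780 = 1555849/255780

1555849/255780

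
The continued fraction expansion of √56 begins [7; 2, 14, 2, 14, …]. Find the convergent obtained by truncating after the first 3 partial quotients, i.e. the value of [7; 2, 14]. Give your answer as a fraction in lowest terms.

Starting at the tail and folding back:
Start with 14.
2 + 1/(14/1) = 2 + 1/14 = 29/14
7 + 1/(29/14) = 7 + 14/29 = 217/29

217/29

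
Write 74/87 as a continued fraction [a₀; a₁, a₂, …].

Run the Euclidean algorithm, recording each quotient:
⌊74/87⌋ = 0, remainder 74
⌊87/74⌋ = 1, remainder 13
⌊74/13⌋ = 5, remainder 9
⌊13/9⌋ = 1, remainder 4
⌊9/4⌋ = 2, remainder 1
⌊4/1⌋ = 4, remainder 0

[0; 1, 5, 1, 2, 4]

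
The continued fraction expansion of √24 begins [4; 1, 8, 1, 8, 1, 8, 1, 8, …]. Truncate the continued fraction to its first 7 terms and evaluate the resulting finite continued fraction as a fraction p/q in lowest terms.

4316/881

Start with 8.
1 + 1/(8/1) = 1 + 1/8 = 9/8
8 + 1/(9/8) = 8 + 8/9 = 80/9
1 + 1/(80/9) = 1 + 9/80 = 89/80
8 + 1/(89/80) = 8 + 80/89 = 792/89
1 + 1/(792/89) = 1 + 89/792 = 881/792
4 + 1/(881/792) = 4 + 792/881 = 4316/881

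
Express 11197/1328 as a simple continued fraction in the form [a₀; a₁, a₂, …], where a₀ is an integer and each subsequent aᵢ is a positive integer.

[8; 2, 3, 6, 1, 2, 1, 6]

⌊11197/1328⌋ = 8, remainder 573
⌊1328/573⌋ = 2, remainder 182
⌊573/182⌋ = 3, remainder 27
⌊182/27⌋ = 6, remainder 20
⌊27/20⌋ = 1, remainder 7
⌊20/7⌋ = 2, remainder 6
⌊7/6⌋ = 1, remainder 1
⌊6/1⌋ = 6, remainder 0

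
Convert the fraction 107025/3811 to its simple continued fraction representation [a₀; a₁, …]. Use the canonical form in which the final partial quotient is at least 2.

[28; 12, 45, 3, 2]

⌊107025/3811⌋ = 28, remainder 317
⌊3811/317⌋ = 12, remainder 7
⌊317/7⌋ = 45, remainder 2
⌊7/2⌋ = 3, remainder 1
⌊2/1⌋ = 2, remainder 0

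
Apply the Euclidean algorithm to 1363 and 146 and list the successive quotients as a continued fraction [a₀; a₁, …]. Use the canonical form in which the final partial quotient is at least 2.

[9; 2, 1, 48]

1363 = 9·146 + 49, so a_0 = 9
146 = 2·49 + 48, so a_1 = 2
49 = 1·48 + 1, so a_2 = 1
48 = 48·1 + 0, so a_3 = 48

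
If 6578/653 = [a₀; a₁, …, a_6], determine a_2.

1

⌊6578/653⌋ = 10, remainder 48
⌊653/48⌋ = 13, remainder 29
⌊48/29⌋ = 1, remainder 19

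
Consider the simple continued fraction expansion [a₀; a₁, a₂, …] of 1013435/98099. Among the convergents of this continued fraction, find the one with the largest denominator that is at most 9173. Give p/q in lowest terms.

a_0 = 10: 10/1  (≤ bound)
a_1 = 3: 31/3  (≤ bound)
a_2 = 42: 1312/127  (≤ bound)
a_3 = 2: 2655/257  (≤ bound)
a_4 = 7: 19897/1926  (≤ bound)
a_5 = 7: 141934/13739  (> 9173, stop)

19897/1926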